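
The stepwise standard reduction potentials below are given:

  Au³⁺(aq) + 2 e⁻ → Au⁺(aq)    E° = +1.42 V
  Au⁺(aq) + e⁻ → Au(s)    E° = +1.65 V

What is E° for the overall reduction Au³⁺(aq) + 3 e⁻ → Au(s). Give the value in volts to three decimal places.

+1.497 V

Since ΔG° = −nFE° is additive over sequential reductions, n₃E°₃ = n₁E°₁ + n₂E°₂.
E°₃ = (2×+1.42 + 1×+1.65) / 3 = (+4.490) / 3 = +1.497 V.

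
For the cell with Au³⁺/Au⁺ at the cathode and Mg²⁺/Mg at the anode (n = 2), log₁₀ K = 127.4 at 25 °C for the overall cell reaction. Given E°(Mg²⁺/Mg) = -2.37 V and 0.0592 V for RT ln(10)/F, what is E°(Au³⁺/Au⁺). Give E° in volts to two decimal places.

+1.40 V

E°cell = (0.0592/n)·log K = (0.0592/2)(127.4) = +3.771 V.
Since Au³⁺/Au⁺ is the cathode and Mg²⁺/Mg the anode, E°cell = E°(Au³⁺/Au⁺) − E°(Mg²⁺/Mg).
So E°(Au³⁺/Au⁺) = E°cell + E°(Mg²⁺/Mg) = +3.771 + (-2.37) = +1.40 V.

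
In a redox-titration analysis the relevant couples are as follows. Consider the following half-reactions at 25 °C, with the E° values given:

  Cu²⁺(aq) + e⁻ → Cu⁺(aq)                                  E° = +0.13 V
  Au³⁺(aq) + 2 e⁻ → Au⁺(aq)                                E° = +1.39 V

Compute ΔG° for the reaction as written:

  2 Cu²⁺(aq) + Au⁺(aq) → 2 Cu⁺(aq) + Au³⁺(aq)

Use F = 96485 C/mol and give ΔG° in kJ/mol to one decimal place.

As written, Cu²⁺/Cu⁺ is reduced (cathode) and Au³⁺/Au⁺ is oxidised (anode), so E°cell = (+0.13) − (+1.39) = -1.26 V.
Balancing electrons gives n = 2.
ΔG° = −nFE° = −(2)(96485)(-1.26) = 243,142 J = +243.1 kJ/mol.

+243.1 kJ/mol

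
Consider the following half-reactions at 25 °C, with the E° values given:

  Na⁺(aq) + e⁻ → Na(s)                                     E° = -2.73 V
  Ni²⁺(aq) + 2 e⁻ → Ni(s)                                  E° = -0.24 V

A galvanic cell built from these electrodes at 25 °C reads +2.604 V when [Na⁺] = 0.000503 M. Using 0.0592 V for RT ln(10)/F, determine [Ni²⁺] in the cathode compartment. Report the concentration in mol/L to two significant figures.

0.0018 M

Ni²⁺/Ni is the cathode, Na⁺/Na the anode: E°cell = +2.49 V, n = 2.
Overall reaction: Ni²⁺(aq) + 2 Na(s) → Ni(s) + 2 Na⁺(aq); Q = [Na⁺]^2/[Ni²⁺]^1.
From E = E° − (0.0592/n) log Q: log Q = (E° − E)·n/0.0592 = (+2.49 − (+2.604))·2/0.0592 = -3.8514.
So 1·log[Ni²⁺] = 2·log(0.000503) − log Q = -6.5969 − (-3.8514) = -2.7455; [Ni²⁺] = 10^(-2.7455) ≈ 0.0018 M.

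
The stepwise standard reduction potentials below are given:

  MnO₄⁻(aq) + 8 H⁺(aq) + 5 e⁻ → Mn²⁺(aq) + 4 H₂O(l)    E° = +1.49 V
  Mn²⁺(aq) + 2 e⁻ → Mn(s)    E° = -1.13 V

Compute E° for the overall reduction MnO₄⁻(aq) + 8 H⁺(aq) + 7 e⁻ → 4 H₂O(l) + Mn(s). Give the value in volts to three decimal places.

Since ΔG° = −nFE° is additive over sequential reductions, n₃E°₃ = n₁E°₁ + n₂E°₂.
E°₃ = (5×+1.49 + 2×-1.13) / 7 = (+5.190) / 7 = +0.741 V.

+0.741 V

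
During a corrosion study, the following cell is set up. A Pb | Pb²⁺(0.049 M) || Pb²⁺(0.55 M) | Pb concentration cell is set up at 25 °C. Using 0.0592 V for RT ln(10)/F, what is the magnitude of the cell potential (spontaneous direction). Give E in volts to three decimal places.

For a concentration cell E°cell = 0. The 0.55 M side is the cathode (reduction is favoured where [Pb²⁺] is higher).
With n = 2, E = −(0.0592/2) log([Pb²⁺]ₐₙ/[Pb²⁺]꜀ₐₜ) = −(0.0592/2) log(0.049/0.55) = −(0.0592/2)(-1.050) = +0.031 V.

+0.031 V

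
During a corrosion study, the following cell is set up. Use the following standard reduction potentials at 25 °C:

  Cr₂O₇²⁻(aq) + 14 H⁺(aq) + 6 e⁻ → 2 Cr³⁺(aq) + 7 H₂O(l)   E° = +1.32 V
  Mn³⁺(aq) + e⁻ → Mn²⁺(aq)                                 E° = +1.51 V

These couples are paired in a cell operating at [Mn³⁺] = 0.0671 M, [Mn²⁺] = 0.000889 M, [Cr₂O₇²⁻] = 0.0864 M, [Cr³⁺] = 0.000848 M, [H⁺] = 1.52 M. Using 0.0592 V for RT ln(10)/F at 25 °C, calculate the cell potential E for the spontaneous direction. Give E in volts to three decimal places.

Mn³⁺/Mn²⁺ is the cathode (higher E°), Cr₂O₇²⁻/Cr³⁺ the anode: E°cell = +1.51 − (+1.32) = +0.19 V, n = 6.
Overall: 6 Mn³⁺(aq) + 2 Cr³⁺(aq) + 7 H₂O(l) → 6 Mn²⁺(aq) + Cr₂O₇²⁻(aq) + 14 H⁺(aq)
Q = [Mn²⁺]^6·[Cr₂O₇²⁻]·[H⁺]^14 / ([Mn³⁺]^6·[Cr³⁺]^2); log Q = -3.641.
E = E° − (0.0592/n) log Q = +0.19 − (0.0592/6)(-3.641) = +0.226 V.

+0.226 V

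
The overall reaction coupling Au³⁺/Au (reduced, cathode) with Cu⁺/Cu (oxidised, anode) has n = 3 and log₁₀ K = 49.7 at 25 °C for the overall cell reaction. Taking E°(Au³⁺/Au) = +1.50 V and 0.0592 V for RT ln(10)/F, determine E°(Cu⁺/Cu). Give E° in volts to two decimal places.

E°cell = (0.0592/n)·log K = (0.0592/3)(49.7) = +0.981 V.
Since Au³⁺/Au is the cathode and Cu⁺/Cu the anode, E°cell = E°(Au³⁺/Au) − E°(Cu⁺/Cu).
So E°(Cu⁺/Cu) = E°(Au³⁺/Au) − E°cell = (+1.50) − (+0.981) = +0.52 V.

+0.52 V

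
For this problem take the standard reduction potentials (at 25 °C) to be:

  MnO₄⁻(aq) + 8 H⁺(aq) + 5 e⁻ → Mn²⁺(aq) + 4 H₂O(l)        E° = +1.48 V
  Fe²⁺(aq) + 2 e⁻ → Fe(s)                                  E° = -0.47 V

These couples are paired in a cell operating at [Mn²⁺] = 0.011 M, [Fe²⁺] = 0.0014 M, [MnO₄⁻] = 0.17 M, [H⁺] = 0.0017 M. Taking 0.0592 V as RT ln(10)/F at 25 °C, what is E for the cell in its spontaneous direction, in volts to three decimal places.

+1.786 V

MnO₄⁻/Mn²⁺ is the cathode (higher E°), Fe²⁺/Fe the anode: E°cell = +1.48 − (-0.47) = +1.95 V, n = 10.
Overall: 2 MnO₄⁻(aq) + 16 H⁺(aq) + 5 Fe(s) → 2 Mn²⁺(aq) + 8 H₂O(l) + 5 Fe²⁺(aq)
Q = [Mn²⁺]^2·[Fe²⁺]^5 / ([MnO₄⁻]^2·[H⁺]^16); log Q = 27.665.
E = E° − (0.0592/n) log Q = +1.95 − (0.0592/10)(27.665) = +1.786 V.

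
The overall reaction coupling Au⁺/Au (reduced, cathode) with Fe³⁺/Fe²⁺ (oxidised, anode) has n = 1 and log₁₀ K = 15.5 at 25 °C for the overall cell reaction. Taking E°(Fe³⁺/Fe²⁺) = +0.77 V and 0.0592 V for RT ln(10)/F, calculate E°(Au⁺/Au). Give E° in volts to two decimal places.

+1.69 V

E°cell = (0.0592/n)·log K = (0.0592/1)(15.5) = +0.918 V.
Since Au⁺/Au is the cathode and Fe³⁺/Fe²⁺ the anode, E°cell = E°(Au⁺/Au) − E°(Fe³⁺/Fe²⁺).
So E°(Au⁺/Au) = E°cell + E°(Fe³⁺/Fe²⁺) = +0.918 + (+0.77) = +1.69 V.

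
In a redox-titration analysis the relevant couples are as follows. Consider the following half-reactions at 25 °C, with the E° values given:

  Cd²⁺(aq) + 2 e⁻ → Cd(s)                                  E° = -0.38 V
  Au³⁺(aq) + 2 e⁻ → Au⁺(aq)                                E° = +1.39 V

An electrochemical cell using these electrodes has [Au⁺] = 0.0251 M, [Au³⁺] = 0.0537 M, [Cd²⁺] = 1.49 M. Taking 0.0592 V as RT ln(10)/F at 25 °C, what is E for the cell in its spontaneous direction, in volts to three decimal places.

Au³⁺/Au⁺ is the cathode (higher E°), Cd²⁺/Cd the anode: E°cell = +1.39 − (-0.38) = +1.77 V, n = 2.
Overall: Au³⁺(aq) + Cd(s) → Au⁺(aq) + Cd²⁺(aq)
Q = [Au⁺]·[Cd²⁺] / ([Au³⁺]); log Q = -0.157.
E = E° − (0.0592/n) log Q = +1.77 − (0.0592/2)(-0.157) = +1.775 V.

+1.775 V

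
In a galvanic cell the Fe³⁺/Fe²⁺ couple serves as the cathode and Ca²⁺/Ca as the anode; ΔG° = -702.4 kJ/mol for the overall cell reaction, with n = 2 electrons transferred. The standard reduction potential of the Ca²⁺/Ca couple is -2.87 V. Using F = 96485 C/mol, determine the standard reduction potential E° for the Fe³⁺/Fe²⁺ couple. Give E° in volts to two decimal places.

+0.77 V

E°cell = −ΔG°/(nF) = −(-702.4×10³)/((2)(96485)) = +3.640 V.
Since Fe³⁺/Fe²⁺ is the cathode and Ca²⁺/Ca the anode, E°cell = E°(Fe³⁺/Fe²⁺) − E°(Ca²⁺/Ca).
So E°(Fe³⁺/Fe²⁺) = E°cell + E°(Ca²⁺/Ca) = +3.640 + (-2.87) = +0.77 V.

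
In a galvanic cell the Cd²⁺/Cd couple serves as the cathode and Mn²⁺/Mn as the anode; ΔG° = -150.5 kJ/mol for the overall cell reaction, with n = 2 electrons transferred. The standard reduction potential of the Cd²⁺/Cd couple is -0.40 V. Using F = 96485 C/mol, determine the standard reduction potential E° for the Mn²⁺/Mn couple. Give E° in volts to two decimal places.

E°cell = −ΔG°/(nF) = −(-150.5×10³)/((2)(96485)) = +0.780 V.
Since Cd²⁺/Cd is the cathode and Mn²⁺/Mn the anode, E°cell = E°(Cd²⁺/Cd) − E°(Mn²⁺/Mn).
So E°(Mn²⁺/Mn) = E°(Cd²⁺/Cd) − E°cell = (-0.40) − (+0.780) = -1.18 V.

-1.18 V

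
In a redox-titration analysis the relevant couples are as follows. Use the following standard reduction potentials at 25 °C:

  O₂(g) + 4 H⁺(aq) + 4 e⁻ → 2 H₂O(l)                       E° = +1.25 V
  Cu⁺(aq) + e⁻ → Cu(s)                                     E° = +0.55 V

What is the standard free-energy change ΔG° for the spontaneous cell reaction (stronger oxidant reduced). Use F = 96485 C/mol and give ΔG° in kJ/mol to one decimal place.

-270.2 kJ/mol

O₂/H₂O (E° = +1.25 V) is the cathode; Cu⁺/Cu (E° = +0.55 V) is the anode, so E°cell = +0.70 V.
Balancing electrons gives n = 4 (lcm of 4 and 1).
ΔG° = −nFE° = −(4)(96485)(+0.70) = -270,158 J = -270.2 kJ/mol.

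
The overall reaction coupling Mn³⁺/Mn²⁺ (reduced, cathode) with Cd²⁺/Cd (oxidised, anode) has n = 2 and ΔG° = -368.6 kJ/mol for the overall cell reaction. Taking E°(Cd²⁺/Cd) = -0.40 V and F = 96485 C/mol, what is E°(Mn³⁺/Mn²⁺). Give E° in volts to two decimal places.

+1.51 V

E°cell = −ΔG°/(nF) = −(-368.6×10³)/((2)(96485)) = +1.910 V.
Since Mn³⁺/Mn²⁺ is the cathode and Cd²⁺/Cd the anode, E°cell = E°(Mn³⁺/Mn²⁺) − E°(Cd²⁺/Cd).
So E°(Mn³⁺/Mn²⁺) = E°cell + E°(Cd²⁺/Cd) = +1.910 + (-0.40) = +1.51 V.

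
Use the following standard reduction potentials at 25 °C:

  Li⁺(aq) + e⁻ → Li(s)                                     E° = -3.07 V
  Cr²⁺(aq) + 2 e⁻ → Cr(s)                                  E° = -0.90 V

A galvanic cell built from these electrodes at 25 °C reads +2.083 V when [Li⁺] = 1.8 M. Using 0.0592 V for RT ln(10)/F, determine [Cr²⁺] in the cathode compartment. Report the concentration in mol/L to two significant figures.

0.0037 M

Cr²⁺/Cr is the cathode, Li⁺/Li the anode: E°cell = +2.17 V, n = 2.
Overall reaction: Cr²⁺(aq) + 2 Li(s) → Cr(s) + 2 Li⁺(aq); Q = [Li⁺]^2/[Cr²⁺]^1.
From E = E° − (0.0592/n) log Q: log Q = (E° − E)·n/0.0592 = (+2.17 − (+2.083))·2/0.0592 = 2.9392.
So 1·log[Cr²⁺] = 2·log(1.8) − log Q = 0.5105 − (2.9392) = -2.4287; [Cr²⁺] = 10^(-2.4287) ≈ 0.0037 M.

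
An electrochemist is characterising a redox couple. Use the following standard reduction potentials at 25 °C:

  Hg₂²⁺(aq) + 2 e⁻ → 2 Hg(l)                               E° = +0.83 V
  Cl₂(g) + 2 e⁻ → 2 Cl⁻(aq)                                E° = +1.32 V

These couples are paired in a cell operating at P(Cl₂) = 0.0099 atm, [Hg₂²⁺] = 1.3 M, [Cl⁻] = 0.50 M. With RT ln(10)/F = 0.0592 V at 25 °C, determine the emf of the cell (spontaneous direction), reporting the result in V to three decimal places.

Cl₂/Cl⁻ is the cathode (higher E°), Hg₂²⁺/Hg the anode: E°cell = +1.32 − (+0.83) = +0.49 V, n = 2.
Overall: Cl₂(g) + 2 Hg(l) → 2 Cl⁻(aq) + Hg₂²⁺(aq)
Q = [Cl⁻]^2·[Hg₂²⁺] / (P(Cl₂)); log Q = 1.516.
E = E° − (0.0592/n) log Q = +0.49 − (0.0592/2)(1.516) = +0.445 V.

+0.445 V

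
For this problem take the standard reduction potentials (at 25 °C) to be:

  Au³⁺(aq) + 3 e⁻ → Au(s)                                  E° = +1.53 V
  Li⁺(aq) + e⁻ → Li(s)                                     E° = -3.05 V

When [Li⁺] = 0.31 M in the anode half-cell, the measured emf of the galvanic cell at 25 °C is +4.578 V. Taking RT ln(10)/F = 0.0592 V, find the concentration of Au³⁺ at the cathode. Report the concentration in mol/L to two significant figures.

Au³⁺/Au is the cathode, Li⁺/Li the anode: E°cell = +4.58 V, n = 3.
Overall reaction: Au³⁺(aq) + 3 Li(s) → Au(s) + 3 Li⁺(aq); Q = [Li⁺]^3/[Au³⁺]^1.
From E = E° − (0.0592/n) log Q: log Q = (E° − E)·n/0.0592 = (+4.58 − (+4.578))·3/0.0592 = 0.1014.
So 1·log[Au³⁺] = 3·log(0.31) − log Q = -1.5259 − (0.1014) = -1.6273; [Au³⁺] = 10^(-1.6273) ≈ 0.024 M.

0.024 M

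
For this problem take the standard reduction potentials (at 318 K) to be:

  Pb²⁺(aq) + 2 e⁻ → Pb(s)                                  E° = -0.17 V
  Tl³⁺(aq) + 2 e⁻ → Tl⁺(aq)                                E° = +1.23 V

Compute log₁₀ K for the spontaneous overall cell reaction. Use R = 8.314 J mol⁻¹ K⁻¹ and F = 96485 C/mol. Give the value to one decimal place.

Cathode: Tl³⁺/Tl⁺; anode: Pb²⁺/Pb. E°cell = (+1.23) − (-0.17) = +1.40 V, with n = 2.
ΔG° = −nFE° = −RT ln K, so ln K = nFE°/(RT) = (2)(96485)(+1.40) / ((8.314)(318)) = 102.183.
log₁₀ K = 102.183 / ln 10 = 44.4.

44.4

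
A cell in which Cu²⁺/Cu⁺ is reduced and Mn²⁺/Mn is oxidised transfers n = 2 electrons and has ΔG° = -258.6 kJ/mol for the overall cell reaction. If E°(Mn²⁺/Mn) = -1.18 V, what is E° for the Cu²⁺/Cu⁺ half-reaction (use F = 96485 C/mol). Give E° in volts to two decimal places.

+0.16 V

E°cell = −ΔG°/(nF) = −(-258.6×10³)/((2)(96485)) = +1.340 V.
Since Cu²⁺/Cu⁺ is the cathode and Mn²⁺/Mn the anode, E°cell = E°(Cu²⁺/Cu⁺) − E°(Mn²⁺/Mn).
So E°(Cu²⁺/Cu⁺) = E°cell + E°(Mn²⁺/Mn) = +1.340 + (-1.18) = +0.16 V.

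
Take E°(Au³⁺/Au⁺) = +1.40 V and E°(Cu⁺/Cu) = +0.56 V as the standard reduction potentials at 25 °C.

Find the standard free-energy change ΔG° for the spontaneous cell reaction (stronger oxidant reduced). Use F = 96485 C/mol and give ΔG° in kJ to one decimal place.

Au³⁺/Au⁺ (E° = +1.40 V) is the cathode; Cu⁺/Cu (E° = +0.56 V) is the anode, so E°cell = +0.84 V.
Balancing electrons gives n = 2 (lcm of 2 and 1).
ΔG° = −nFE° = −(2)(96485)(+0.84) = -162,095 J = -162.1 kJ.

-162.1 kJ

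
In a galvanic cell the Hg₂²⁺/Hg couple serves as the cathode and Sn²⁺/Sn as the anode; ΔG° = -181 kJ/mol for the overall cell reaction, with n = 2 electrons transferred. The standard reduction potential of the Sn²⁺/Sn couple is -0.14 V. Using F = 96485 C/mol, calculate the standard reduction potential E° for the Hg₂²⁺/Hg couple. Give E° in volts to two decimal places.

E°cell = −ΔG°/(nF) = −(-181×10³)/((2)(96485)) = +0.938 V.
Since Hg₂²⁺/Hg is the cathode and Sn²⁺/Sn the anode, E°cell = E°(Hg₂²⁺/Hg) − E°(Sn²⁺/Sn).
So E°(Hg₂²⁺/Hg) = E°cell + E°(Sn²⁺/Sn) = +0.938 + (-0.14) = +0.80 V.

+0.80 V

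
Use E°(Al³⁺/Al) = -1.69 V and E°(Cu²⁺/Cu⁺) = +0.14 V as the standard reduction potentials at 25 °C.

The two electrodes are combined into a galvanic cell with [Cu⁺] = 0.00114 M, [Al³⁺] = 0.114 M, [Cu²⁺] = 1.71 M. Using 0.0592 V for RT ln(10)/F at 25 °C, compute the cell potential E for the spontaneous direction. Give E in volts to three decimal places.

+2.037 V

Cu²⁺/Cu⁺ is the cathode (higher E°), Al³⁺/Al the anode: E°cell = +0.14 − (-1.69) = +1.83 V, n = 3.
Overall: 3 Cu²⁺(aq) + Al(s) → 3 Cu⁺(aq) + Al³⁺(aq)
Q = [Cu⁺]^3·[Al³⁺] / ([Cu²⁺]^3); log Q = -10.471.
E = E° − (0.0592/n) log Q = +1.83 − (0.0592/3)(-10.471) = +2.037 V.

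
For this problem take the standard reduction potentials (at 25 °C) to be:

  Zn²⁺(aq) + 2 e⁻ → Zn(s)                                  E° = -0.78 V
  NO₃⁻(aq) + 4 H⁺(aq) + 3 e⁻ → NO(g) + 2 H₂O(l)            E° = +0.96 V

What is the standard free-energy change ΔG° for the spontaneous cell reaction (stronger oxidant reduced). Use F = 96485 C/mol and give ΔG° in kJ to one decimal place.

NO₃⁻/NO (E° = +0.96 V) is the cathode; Zn²⁺/Zn (E° = -0.78 V) is the anode, so E°cell = +1.74 V.
Balancing electrons gives n = 6 (lcm of 3 and 2).
ΔG° = −nFE° = −(6)(96485)(+1.74) = -1,007,303 J = -1007.3 kJ.

-1007.3 kJ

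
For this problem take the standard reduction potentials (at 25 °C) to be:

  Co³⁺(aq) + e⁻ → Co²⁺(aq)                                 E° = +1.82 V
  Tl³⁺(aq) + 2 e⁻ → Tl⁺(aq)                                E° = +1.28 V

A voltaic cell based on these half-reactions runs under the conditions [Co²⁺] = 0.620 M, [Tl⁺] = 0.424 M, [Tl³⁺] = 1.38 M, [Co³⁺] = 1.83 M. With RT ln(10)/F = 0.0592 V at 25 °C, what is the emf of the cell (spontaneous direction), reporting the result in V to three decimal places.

+0.553 V

Co³⁺/Co²⁺ is the cathode (higher E°), Tl³⁺/Tl⁺ the anode: E°cell = +1.82 − (+1.28) = +0.54 V, n = 2.
Overall: 2 Co³⁺(aq) + Tl⁺(aq) → 2 Co²⁺(aq) + Tl³⁺(aq)
Q = [Co²⁺]^2·[Tl³⁺] / ([Co³⁺]^2·[Tl⁺]); log Q = -0.428.
E = E° − (0.0592/n) log Q = +0.54 − (0.0592/2)(-0.428) = +0.553 V.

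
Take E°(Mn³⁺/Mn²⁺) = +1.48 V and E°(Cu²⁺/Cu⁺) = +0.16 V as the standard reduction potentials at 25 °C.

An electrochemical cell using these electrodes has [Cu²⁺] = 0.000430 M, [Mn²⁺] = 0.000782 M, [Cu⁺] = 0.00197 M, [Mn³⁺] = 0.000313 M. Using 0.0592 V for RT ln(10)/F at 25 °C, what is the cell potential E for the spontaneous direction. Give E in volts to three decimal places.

+1.336 V

Mn³⁺/Mn²⁺ is the cathode (higher E°), Cu²⁺/Cu⁺ the anode: E°cell = +1.48 − (+0.16) = +1.32 V, n = 1.
Overall: Mn³⁺(aq) + Cu⁺(aq) → Mn²⁺(aq) + Cu²⁺(aq)
Q = [Mn²⁺]·[Cu²⁺] / ([Mn³⁺]·[Cu⁺]); log Q = -0.263.
E = E° − (0.0592/n) log Q = +1.32 − (0.0592/1)(-0.263) = +1.336 V.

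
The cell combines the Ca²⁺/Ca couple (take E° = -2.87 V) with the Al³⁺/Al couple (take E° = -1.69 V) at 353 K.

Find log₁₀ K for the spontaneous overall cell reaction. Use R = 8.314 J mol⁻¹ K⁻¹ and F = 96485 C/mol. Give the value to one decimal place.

Cathode: Al³⁺/Al; anode: Ca²⁺/Ca. E°cell = (-1.69) − (-2.87) = +1.18 V, with n = 6.
ΔG° = −nFE° = −RT ln K, so ln K = nFE°/(RT) = (6)(96485)(+1.18) / ((8.314)(353)) = 232.760.
log₁₀ K = 232.760 / ln 10 = 101.1.

101.1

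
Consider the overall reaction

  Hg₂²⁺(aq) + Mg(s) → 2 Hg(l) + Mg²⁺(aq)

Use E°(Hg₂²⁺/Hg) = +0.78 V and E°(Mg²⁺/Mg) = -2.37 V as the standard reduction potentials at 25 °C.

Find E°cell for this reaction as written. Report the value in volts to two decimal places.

+3.15 V

The Hg₂²⁺/Hg couple has the higher reduction potential, so it is the cathode; Mg²⁺/Mg is oxidised at the anode.
E°cell = E°(cathode) − E°(anode) = (+0.78) − (-2.37) = +3.15 V.
Since E°cell > 0, the reaction is spontaneous under standard conditions.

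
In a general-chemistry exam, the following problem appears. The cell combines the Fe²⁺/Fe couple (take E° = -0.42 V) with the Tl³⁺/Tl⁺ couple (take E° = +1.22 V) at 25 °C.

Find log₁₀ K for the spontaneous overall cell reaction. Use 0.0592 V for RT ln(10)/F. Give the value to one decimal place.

Cathode: Tl³⁺/Tl⁺; anode: Fe²⁺/Fe. E°cell = +1.64 V, n = 2.
log K = nE°cell / 0.0592 = (2)(+1.64) / 0.0592 = 55.4.

55.4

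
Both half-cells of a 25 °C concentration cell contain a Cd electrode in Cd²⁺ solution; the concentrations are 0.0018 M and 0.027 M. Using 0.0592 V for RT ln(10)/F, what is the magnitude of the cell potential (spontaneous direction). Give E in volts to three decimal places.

For a concentration cell E°cell = 0. The 0.027 M side is the cathode (reduction is favoured where [Cd²⁺] is higher).
With n = 2, E = −(0.0592/2) log([Cd²⁺]ₐₙ/[Cd²⁺]꜀ₐₜ) = −(0.0592/2) log(0.0018/0.027) = −(0.0592/2)(-1.176) = +0.035 V.

+0.035 V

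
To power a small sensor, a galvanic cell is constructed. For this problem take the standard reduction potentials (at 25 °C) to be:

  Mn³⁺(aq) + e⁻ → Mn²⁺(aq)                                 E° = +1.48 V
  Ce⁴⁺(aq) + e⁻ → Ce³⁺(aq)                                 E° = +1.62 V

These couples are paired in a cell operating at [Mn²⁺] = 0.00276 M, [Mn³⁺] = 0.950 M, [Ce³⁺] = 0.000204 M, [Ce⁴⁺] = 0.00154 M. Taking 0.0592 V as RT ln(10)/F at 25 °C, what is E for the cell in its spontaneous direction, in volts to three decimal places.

Ce⁴⁺/Ce³⁺ is the cathode (higher E°), Mn³⁺/Mn²⁺ the anode: E°cell = +1.62 − (+1.48) = +0.14 V, n = 1.
Overall: Ce⁴⁺(aq) + Mn²⁺(aq) → Ce³⁺(aq) + Mn³⁺(aq)
Q = [Ce³⁺]·[Mn³⁺] / ([Ce⁴⁺]·[Mn²⁺]); log Q = 1.659.
E = E° − (0.0592/n) log Q = +0.14 − (0.0592/1)(1.659) = +0.042 V.

+0.042 V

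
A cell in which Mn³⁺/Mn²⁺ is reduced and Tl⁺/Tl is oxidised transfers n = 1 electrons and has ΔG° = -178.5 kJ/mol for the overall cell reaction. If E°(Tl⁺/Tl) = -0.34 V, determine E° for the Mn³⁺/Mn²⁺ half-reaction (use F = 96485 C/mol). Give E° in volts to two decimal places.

+1.51 V

E°cell = −ΔG°/(nF) = −(-178.5×10³)/((1)(96485)) = +1.850 V.
Since Mn³⁺/Mn²⁺ is the cathode and Tl⁺/Tl the anode, E°cell = E°(Mn³⁺/Mn²⁺) − E°(Tl⁺/Tl).
So E°(Mn³⁺/Mn²⁺) = E°cell + E°(Tl⁺/Tl) = +1.850 + (-0.34) = +1.51 V.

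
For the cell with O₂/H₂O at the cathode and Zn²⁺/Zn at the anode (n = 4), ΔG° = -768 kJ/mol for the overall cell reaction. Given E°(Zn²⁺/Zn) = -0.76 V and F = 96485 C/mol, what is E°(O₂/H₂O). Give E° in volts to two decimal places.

+1.23 V

E°cell = −ΔG°/(nF) = −(-768×10³)/((4)(96485)) = +1.990 V.
Since O₂/H₂O is the cathode and Zn²⁺/Zn the anode, E°cell = E°(O₂/H₂O) − E°(Zn²⁺/Zn).
So E°(O₂/H₂O) = E°cell + E°(Zn²⁺/Zn) = +1.990 + (-0.76) = +1.23 V.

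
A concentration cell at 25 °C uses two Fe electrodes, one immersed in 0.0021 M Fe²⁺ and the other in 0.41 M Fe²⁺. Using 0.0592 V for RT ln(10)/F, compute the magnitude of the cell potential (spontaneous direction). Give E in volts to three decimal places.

For a concentration cell E°cell = 0. The 0.41 M side is the cathode (reduction is favoured where [Fe²⁺] is higher).
With n = 2, E = −(0.0592/2) log([Fe²⁺]ₐₙ/[Fe²⁺]꜀ₐₜ) = −(0.0592/2) log(0.0021/0.41) = −(0.0592/2)(-2.291) = +0.068 V.

+0.068 V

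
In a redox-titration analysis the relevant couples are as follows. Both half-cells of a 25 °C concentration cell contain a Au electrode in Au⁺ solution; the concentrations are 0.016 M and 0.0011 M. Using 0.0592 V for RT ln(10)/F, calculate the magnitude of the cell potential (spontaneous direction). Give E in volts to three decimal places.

+0.069 V

For a concentration cell E°cell = 0. The 0.016 M side is the cathode (reduction is favoured where [Au⁺] is higher).
With n = 1, E = −(0.0592/1) log([Au⁺]ₐₙ/[Au⁺]꜀ₐₜ) = −(0.0592/1) log(0.0011/0.016) = −(0.0592/1)(-1.163) = +0.069 V.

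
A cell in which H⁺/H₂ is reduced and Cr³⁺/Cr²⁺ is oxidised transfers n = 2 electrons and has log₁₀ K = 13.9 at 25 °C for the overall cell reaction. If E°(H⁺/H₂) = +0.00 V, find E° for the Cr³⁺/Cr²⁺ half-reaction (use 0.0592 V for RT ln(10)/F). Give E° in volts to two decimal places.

E°cell = (0.0592/n)·log K = (0.0592/2)(13.9) = +0.411 V.
Since H⁺/H₂ is the cathode and Cr³⁺/Cr²⁺ the anode, E°cell = E°(H⁺/H₂) − E°(Cr³⁺/Cr²⁺).
So E°(Cr³⁺/Cr²⁺) = E°(H⁺/H₂) − E°cell = (+0.00) − (+0.411) = -0.41 V.

-0.41 V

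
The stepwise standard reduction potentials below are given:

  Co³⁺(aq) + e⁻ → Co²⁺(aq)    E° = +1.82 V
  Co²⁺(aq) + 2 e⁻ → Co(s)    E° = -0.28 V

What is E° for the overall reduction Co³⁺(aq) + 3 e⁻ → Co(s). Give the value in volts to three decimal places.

Adding the free-energy changes (−nFE°) of the two steps gives −n₃FE°₃ = −n₁FE°₁ − n₂FE°₂.
E°₃ = (1×+1.82 + 2×-0.28) / 3 = (+1.260) / 3 = +0.420 V.

+0.420 V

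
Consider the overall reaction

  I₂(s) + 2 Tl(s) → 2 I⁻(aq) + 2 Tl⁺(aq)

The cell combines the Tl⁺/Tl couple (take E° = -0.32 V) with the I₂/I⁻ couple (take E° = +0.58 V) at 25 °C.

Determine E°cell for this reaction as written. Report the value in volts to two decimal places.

The I₂/I⁻ couple has the higher reduction potential, so it is the cathode; Tl⁺/Tl is oxidised at the anode.
E°cell = E°(cathode) − E°(anode) = (+0.58) − (-0.32) = +0.90 V.

+0.90 V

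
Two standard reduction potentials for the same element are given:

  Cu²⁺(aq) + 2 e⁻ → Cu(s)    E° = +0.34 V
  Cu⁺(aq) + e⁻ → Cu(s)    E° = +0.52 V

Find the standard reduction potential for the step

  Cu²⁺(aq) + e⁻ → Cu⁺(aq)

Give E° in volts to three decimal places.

+0.160 V

Sequential free energies add, so n₃E°₃ = n₁E°₁ + n₂E°₂.
With n₃ = 2, and the known step contributing 1×(+0.52) V, the unknown satisfies 1·E° = 2×(+0.34) − 1×(+0.52) = +0.160.
E° = +0.160 / 1 = +0.160 V.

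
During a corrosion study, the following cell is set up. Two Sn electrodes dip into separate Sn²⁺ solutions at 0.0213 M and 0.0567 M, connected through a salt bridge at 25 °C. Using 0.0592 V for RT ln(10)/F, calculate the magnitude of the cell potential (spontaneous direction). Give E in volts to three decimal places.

For a concentration cell E°cell = 0. The 0.0567 M side is the cathode (reduction is favoured where [Sn²⁺] is higher).
With n = 2, E = −(0.0592/2) log([Sn²⁺]ₐₙ/[Sn²⁺]꜀ₐₜ) = −(0.0592/2) log(0.0213/0.0567) = −(0.0592/2)(-0.425) = +0.013 V.

+0.013 V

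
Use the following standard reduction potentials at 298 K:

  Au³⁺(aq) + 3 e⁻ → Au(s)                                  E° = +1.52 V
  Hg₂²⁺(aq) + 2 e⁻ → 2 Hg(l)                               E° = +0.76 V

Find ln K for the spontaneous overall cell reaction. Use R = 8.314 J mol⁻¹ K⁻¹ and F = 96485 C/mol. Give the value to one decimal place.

177.6

Cathode: Au³⁺/Au; anode: Hg₂²⁺/Hg. E°cell = (+1.52) − (+0.76) = +0.76 V, with n = 6.
ΔG° = −nFE° = −RT ln K, so ln K = nFE°/(RT) = (6)(96485)(+0.76) / ((8.314)(298)) = 177.582.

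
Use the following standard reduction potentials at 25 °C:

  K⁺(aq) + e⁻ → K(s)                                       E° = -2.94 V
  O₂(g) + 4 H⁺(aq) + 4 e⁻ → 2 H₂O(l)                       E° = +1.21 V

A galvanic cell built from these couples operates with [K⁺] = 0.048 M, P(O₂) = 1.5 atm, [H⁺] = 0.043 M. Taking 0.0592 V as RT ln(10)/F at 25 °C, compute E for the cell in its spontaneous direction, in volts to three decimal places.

O₂/H₂O is the cathode (higher E°), K⁺/K the anode: E°cell = +1.21 − (-2.94) = +4.15 V, n = 4.
Overall: O₂(g) + 4 H⁺(aq) + 4 K(s) → 2 H₂O(l) + 4 K⁺(aq)
Q = [K⁺]^4 / (P(O₂)·[H⁺]^4); log Q = 0.015.
E = E° − (0.0592/n) log Q = +4.15 − (0.0592/4)(0.015) = +4.150 V.

+4.150 V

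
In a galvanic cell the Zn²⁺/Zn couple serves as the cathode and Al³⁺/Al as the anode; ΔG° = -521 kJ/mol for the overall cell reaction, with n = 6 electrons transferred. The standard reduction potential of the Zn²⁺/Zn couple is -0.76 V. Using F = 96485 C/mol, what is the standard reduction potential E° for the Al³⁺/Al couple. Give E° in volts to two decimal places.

-1.66 V

E°cell = −ΔG°/(nF) = −(-521×10³)/((6)(96485)) = +0.900 V.
Since Zn²⁺/Zn is the cathode and Al³⁺/Al the anode, E°cell = E°(Zn²⁺/Zn) − E°(Al³⁺/Al).
So E°(Al³⁺/Al) = E°(Zn²⁺/Zn) − E°cell = (-0.76) − (+0.900) = -1.66 V.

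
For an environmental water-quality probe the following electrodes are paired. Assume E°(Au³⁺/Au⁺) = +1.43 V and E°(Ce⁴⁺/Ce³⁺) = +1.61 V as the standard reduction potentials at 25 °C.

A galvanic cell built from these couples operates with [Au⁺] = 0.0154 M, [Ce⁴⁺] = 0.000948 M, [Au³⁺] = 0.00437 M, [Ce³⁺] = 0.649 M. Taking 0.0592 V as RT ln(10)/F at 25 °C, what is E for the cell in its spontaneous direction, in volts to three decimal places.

+0.028 V

Ce⁴⁺/Ce³⁺ is the cathode (higher E°), Au³⁺/Au⁺ the anode: E°cell = +1.61 − (+1.43) = +0.18 V, n = 2.
Overall: 2 Ce⁴⁺(aq) + Au⁺(aq) → 2 Ce³⁺(aq) + Au³⁺(aq)
Q = [Ce³⁺]^2·[Au³⁺] / ([Ce⁴⁺]^2·[Au⁺]); log Q = 5.124.
E = E° − (0.0592/n) log Q = +0.18 − (0.0592/2)(5.124) = +0.028 V.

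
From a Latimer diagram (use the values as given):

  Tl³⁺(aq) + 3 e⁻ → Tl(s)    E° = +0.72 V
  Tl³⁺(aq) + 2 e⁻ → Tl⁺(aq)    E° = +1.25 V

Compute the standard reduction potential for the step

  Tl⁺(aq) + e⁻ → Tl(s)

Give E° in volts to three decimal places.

Sequential free energies add, so n₃E°₃ = n₁E°₁ + n₂E°₂.
With n₃ = 3, and the known step contributing 2×(+1.25) V, the unknown satisfies 1·E° = 3×(+0.72) − 2×(+1.25) = -0.340.
E° = -0.340 / 1 = -0.340 V.

-0.340 V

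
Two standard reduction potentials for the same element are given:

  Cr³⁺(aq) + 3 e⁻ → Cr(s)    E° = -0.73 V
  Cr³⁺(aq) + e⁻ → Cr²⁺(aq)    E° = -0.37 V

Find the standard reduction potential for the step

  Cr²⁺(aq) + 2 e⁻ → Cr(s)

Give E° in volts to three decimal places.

Sequential free energies add, so n₃E°₃ = n₁E°₁ + n₂E°₂.
With n₃ = 3, and the known step contributing 1×(-0.37) V, the unknown satisfies 2·E° = 3×(-0.73) − 1×(-0.37) = -1.820.
E° = -1.820 / 2 = -0.910 V.

-0.910 V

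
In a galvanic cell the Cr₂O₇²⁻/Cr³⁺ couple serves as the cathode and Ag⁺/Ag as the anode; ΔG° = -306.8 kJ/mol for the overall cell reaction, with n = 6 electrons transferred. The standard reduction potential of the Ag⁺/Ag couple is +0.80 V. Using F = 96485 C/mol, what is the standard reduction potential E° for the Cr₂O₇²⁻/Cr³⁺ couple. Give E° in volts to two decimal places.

E°cell = −ΔG°/(nF) = −(-306.8×10³)/((6)(96485)) = +0.530 V.
Since Cr₂O₇²⁻/Cr³⁺ is the cathode and Ag⁺/Ag the anode, E°cell = E°(Cr₂O₇²⁻/Cr³⁺) − E°(Ag⁺/Ag).
So E°(Cr₂O₇²⁻/Cr³⁺) = E°cell + E°(Ag⁺/Ag) = +0.530 + (+0.80) = +1.33 V.

+1.33 V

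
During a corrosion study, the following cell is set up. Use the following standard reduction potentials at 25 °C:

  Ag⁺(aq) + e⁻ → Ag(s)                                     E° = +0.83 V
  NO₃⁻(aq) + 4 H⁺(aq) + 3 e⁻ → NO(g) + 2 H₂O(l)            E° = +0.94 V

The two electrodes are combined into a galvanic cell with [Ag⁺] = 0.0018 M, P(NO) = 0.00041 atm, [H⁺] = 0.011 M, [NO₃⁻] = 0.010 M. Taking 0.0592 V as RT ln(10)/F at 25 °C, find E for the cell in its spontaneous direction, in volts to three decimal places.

NO₃⁻/NO is the cathode (higher E°), Ag⁺/Ag the anode: E°cell = +0.94 − (+0.83) = +0.11 V, n = 3.
Overall: NO₃⁻(aq) + 4 H⁺(aq) + 3 Ag(s) → NO(g) + 2 H₂O(l) + 3 Ag⁺(aq)
Q = P(NO)·[Ag⁺]^3 / ([NO₃⁻]·[H⁺]^4); log Q = -1.787.
E = E° − (0.0592/n) log Q = +0.11 − (0.0592/3)(-1.787) = +0.145 V.

+0.145 V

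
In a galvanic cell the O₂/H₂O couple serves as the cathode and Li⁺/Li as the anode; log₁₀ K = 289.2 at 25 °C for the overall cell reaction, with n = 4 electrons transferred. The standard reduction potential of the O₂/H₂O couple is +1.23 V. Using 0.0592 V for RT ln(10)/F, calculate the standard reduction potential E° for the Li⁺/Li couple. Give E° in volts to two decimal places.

E°cell = (0.0592/n)·log K = (0.0592/4)(289.2) = +4.280 V.
Since O₂/H₂O is the cathode and Li⁺/Li the anode, E°cell = E°(O₂/H₂O) − E°(Li⁺/Li).
So E°(Li⁺/Li) = E°(O₂/H₂O) − E°cell = (+1.23) − (+4.280) = -3.05 V.

-3.05 V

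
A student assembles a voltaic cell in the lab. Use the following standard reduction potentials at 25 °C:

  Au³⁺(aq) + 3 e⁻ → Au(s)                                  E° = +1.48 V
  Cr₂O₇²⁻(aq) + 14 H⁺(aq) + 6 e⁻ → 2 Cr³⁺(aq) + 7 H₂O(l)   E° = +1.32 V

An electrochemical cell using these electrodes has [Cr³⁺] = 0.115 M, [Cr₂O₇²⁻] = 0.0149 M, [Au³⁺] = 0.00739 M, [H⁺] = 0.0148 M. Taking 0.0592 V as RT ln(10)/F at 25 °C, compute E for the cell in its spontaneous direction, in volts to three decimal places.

Au³⁺/Au is the cathode (higher E°), Cr₂O₇²⁻/Cr³⁺ the anode: E°cell = +1.48 − (+1.32) = +0.16 V, n = 6.
Overall: 2 Au³⁺(aq) + 2 Cr³⁺(aq) + 7 H₂O(l) → 2 Au(s) + Cr₂O₇²⁻(aq) + 14 H⁺(aq)
Q = [Cr₂O₇²⁻]·[H⁺]^14 / ([Au³⁺]^2·[Cr³⁺]^2); log Q = -21.302.
E = E° − (0.0592/n) log Q = +0.16 − (0.0592/6)(-21.302) = +0.370 V.

+0.370 V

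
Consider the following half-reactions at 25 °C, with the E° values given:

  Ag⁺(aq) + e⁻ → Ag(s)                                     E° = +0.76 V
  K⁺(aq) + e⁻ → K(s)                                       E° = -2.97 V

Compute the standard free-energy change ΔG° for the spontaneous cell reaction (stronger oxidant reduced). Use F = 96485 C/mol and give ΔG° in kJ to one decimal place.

Ag⁺/Ag (E° = +0.76 V) is the cathode; K⁺/K (E° = -2.97 V) is the anode, so E°cell = +3.73 V.
Balancing electrons gives n = 1 (lcm of 1 and 1).
ΔG° = −nFE° = −(1)(96485)(+3.73) = -359,889 J = -359.9 kJ.

-359.9 kJ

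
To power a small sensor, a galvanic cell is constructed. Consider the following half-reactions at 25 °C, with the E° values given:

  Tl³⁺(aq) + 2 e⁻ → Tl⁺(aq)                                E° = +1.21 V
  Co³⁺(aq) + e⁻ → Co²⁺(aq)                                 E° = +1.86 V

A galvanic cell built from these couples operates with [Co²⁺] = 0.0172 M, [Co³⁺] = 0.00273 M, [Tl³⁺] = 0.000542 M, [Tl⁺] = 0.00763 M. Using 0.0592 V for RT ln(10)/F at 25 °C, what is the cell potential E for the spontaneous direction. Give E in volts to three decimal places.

Co³⁺/Co²⁺ is the cathode (higher E°), Tl³⁺/Tl⁺ the anode: E°cell = +1.86 − (+1.21) = +0.65 V, n = 2.
Overall: 2 Co³⁺(aq) + Tl⁺(aq) → 2 Co²⁺(aq) + Tl³⁺(aq)
Q = [Co²⁺]^2·[Tl³⁺] / ([Co³⁺]^2·[Tl⁺]); log Q = 0.450.
E = E° − (0.0592/n) log Q = +0.65 − (0.0592/2)(0.450) = +0.637 V.

+0.637 V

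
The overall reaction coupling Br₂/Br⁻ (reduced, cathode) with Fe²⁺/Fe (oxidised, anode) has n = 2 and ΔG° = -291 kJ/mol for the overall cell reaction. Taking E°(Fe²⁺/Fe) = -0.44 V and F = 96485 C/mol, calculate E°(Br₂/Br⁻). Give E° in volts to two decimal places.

+1.07 V

E°cell = −ΔG°/(nF) = −(-291×10³)/((2)(96485)) = +1.508 V.
Since Br₂/Br⁻ is the cathode and Fe²⁺/Fe the anode, E°cell = E°(Br₂/Br⁻) − E°(Fe²⁺/Fe).
So E°(Br₂/Br⁻) = E°cell + E°(Fe²⁺/Fe) = +1.508 + (-0.44) = +1.07 V.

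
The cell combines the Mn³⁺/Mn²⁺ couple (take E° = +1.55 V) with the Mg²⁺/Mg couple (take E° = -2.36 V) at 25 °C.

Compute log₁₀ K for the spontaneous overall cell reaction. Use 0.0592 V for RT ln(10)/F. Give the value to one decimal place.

132.1

Cathode: Mn³⁺/Mn²⁺; anode: Mg²⁺/Mg. E°cell = +3.91 V, n = 2.
log K = nE°cell / 0.0592 = (2)(+3.91) / 0.0592 = 132.1.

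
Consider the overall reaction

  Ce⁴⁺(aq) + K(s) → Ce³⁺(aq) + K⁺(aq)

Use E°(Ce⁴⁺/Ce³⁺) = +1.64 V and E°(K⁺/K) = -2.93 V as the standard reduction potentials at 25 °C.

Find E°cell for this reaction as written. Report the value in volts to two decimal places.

+4.57 V

The Ce⁴⁺/Ce³⁺ couple has the higher reduction potential, so it is the cathode; K⁺/K is oxidised at the anode.
E°cell = E°(cathode) − E°(anode) = (+1.64) − (-2.93) = +4.57 V.
Since E°cell > 0, the reaction is spontaneous under standard conditions.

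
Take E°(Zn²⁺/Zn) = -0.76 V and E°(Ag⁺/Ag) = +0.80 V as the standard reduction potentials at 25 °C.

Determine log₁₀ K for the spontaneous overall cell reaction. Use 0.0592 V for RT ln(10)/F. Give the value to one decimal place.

52.7

Cathode: Ag⁺/Ag; anode: Zn²⁺/Zn. E°cell = +1.56 V, n = 2.
log K = nE°cell / 0.0592 = (2)(+1.56) / 0.0592 = 52.7.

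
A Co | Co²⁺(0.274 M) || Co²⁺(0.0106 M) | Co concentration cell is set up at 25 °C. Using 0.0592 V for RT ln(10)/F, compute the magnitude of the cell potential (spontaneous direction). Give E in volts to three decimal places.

For a concentration cell E°cell = 0. The 0.274 M side is the cathode (reduction is favoured where [Co²⁺] is higher).
With n = 2, E = −(0.0592/2) log([Co²⁺]ₐₙ/[Co²⁺]꜀ₐₜ) = −(0.0592/2) log(0.0106/0.274) = −(0.0592/2)(-1.412) = +0.042 V.

+0.042 V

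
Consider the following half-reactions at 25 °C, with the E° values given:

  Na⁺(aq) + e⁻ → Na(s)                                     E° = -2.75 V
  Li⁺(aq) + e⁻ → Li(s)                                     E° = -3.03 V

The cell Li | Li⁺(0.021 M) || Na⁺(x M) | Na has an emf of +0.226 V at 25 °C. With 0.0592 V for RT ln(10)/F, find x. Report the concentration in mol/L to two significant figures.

Na⁺/Na is the cathode, Li⁺/Li the anode: E°cell = +0.28 V, n = 1.
Overall reaction: Na⁺(aq) + Li(s) → Na(s) + Li⁺(aq); Q = [Li⁺]^1/[Na⁺]^1.
From E = E° − (0.0592/n) log Q: log Q = (E° − E)·n/0.0592 = (+0.28 − (+0.226))·1/0.0592 = 0.9122.
So 1·log[Na⁺] = 1·log(0.021) − log Q = -1.6778 − (0.9122) = -2.5900; [Na⁺] = 10^(-2.5900) ≈ 0.0026 M.

0.0026 M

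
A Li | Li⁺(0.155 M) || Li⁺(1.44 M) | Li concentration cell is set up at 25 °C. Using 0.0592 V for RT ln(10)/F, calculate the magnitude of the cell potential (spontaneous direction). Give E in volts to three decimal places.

+0.057 V

For a concentration cell E°cell = 0. The 1.44 M side is the cathode (reduction is favoured where [Li⁺] is higher).
With n = 1, E = −(0.0592/1) log([Li⁺]ₐₙ/[Li⁺]꜀ₐₜ) = −(0.0592/1) log(0.155/1.44) = −(0.0592/1)(-0.968) = +0.057 V.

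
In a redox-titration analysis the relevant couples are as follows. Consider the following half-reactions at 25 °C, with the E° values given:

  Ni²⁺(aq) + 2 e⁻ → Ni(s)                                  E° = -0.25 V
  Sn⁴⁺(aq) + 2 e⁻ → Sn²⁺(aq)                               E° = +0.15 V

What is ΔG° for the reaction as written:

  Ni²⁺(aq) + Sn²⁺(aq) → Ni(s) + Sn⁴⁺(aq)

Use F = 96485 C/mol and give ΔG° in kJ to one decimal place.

+77.2 kJ

As written, Ni²⁺/Ni is reduced (cathode) and Sn⁴⁺/Sn²⁺ is oxidised (anode), so E°cell = (-0.25) − (+0.15) = -0.40 V.
Balancing electrons gives n = 2.
ΔG° = −nFE° = −(2)(96485)(-0.40) = 77,188 J = +77.2 kJ.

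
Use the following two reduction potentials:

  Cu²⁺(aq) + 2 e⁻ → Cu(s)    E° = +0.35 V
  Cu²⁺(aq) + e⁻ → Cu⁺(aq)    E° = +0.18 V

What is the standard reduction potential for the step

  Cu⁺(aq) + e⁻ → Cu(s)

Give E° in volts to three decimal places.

+0.520 V

Sequential free energies add, so n₃E°₃ = n₁E°₁ + n₂E°₂.
With n₃ = 2, and the known step contributing 1×(+0.18) V, the unknown satisfies 1·E° = 2×(+0.35) − 1×(+0.18) = +0.520.
E° = +0.520 / 1 = +0.520 V.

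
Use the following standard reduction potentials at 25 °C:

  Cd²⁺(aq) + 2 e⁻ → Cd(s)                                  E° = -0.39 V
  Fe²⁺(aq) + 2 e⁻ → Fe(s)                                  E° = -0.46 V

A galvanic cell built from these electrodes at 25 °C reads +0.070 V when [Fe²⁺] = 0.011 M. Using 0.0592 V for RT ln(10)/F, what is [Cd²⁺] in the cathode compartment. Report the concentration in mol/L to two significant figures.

Cd²⁺/Cd is the cathode, Fe²⁺/Fe the anode: E°cell = +0.07 V, n = 2.
Overall reaction: Cd²⁺(aq) + Fe(s) → Cd(s) + Fe²⁺(aq); Q = [Fe²⁺]^1/[Cd²⁺]^1.
From E = E° − (0.0592/n) log Q: log Q = (E° − E)·n/0.0592 = (+0.07 − (+0.070))·2/0.0592 = 0.0000.
So 1·log[Cd²⁺] = 1·log(0.011) − log Q = -1.9586 − (0.0000) = -1.9586; [Cd²⁺] = 10^(-1.9586) ≈ 0.011 M.

0.011 M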